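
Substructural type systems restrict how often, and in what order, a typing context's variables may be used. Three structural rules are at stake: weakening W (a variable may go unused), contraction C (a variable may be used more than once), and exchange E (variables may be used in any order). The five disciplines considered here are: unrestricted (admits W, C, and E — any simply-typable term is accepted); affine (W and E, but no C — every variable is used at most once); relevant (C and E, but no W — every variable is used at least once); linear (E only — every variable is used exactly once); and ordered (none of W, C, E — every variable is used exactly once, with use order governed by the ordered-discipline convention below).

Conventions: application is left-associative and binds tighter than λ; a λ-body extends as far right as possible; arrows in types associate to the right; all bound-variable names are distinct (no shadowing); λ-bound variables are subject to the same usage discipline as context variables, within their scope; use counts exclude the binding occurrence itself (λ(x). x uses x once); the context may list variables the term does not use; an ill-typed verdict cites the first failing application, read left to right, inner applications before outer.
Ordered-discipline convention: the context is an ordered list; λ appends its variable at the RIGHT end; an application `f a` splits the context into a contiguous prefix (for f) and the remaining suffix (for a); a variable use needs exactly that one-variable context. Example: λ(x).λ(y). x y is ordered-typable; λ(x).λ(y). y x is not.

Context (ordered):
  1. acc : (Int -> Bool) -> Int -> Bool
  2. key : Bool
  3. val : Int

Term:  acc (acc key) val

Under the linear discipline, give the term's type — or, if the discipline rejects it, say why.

not well-typed under linear — the type mismatch rejects it
usage: acc: 2; key: 1; val: 1
left-to-right use order: acc, acc, key, val
typing: ill-typed: a function awaiting Int -> Bool gets Bool
per-discipline verdicts: ordered ✗, linear ✗, affine ✗, relevant ✗, unrestricted ✗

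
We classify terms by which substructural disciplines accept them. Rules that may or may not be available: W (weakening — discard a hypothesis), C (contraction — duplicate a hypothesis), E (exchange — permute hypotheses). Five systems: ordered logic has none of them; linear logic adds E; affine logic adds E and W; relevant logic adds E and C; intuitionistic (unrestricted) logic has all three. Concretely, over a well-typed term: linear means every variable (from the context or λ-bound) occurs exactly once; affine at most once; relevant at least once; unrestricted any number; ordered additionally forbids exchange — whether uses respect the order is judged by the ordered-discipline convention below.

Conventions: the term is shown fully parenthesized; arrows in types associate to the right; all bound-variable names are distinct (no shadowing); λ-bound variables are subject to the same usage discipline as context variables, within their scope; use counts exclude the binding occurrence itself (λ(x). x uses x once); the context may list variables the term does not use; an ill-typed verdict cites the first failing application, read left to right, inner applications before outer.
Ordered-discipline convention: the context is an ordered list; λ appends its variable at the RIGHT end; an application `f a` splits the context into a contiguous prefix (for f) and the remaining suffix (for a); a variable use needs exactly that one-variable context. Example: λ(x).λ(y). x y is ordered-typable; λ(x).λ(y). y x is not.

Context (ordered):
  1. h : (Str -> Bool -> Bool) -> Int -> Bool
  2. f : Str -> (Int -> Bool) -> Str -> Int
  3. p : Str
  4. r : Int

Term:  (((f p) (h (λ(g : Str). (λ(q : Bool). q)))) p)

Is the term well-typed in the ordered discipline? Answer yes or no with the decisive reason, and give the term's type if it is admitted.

no — needs contraction — p ×2; r, g left unused
variable uses: h: 1×; f: 1×; p: 2×; r: 0×; g (bound): 0×; q (bound): 1×
order of uses: f, p, h, q, p
typing: well-typed at Int
across the five disciplines: ordered ✗; linear ✗; affine ✗; relevant ✗; unrestricted ✓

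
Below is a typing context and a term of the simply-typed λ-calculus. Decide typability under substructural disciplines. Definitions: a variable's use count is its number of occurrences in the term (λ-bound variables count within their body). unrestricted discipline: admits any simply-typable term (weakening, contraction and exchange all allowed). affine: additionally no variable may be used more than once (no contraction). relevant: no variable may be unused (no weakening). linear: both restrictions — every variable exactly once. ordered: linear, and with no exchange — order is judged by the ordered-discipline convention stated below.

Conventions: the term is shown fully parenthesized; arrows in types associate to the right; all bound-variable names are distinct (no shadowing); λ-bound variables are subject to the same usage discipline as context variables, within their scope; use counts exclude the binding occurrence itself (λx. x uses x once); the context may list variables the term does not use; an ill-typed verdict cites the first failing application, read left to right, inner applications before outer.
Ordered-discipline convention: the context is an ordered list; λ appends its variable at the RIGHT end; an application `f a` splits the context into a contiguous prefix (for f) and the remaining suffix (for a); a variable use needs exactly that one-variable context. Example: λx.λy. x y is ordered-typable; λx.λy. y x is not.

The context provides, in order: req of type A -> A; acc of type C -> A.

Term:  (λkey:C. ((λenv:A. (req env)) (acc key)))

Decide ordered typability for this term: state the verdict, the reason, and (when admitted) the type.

yes — req, acc, key, env: once each, no exchange needed; term : C -> A
use counts: req: 1, acc: 1, key (bound): 1, env (bound): 1
use order (left to right): req, env, acc, key
typing: ✓ — C -> A
all disciplines: ordered ✓ · linear ✓ · affine ✓ · relevant ✓ · unrestricted ✓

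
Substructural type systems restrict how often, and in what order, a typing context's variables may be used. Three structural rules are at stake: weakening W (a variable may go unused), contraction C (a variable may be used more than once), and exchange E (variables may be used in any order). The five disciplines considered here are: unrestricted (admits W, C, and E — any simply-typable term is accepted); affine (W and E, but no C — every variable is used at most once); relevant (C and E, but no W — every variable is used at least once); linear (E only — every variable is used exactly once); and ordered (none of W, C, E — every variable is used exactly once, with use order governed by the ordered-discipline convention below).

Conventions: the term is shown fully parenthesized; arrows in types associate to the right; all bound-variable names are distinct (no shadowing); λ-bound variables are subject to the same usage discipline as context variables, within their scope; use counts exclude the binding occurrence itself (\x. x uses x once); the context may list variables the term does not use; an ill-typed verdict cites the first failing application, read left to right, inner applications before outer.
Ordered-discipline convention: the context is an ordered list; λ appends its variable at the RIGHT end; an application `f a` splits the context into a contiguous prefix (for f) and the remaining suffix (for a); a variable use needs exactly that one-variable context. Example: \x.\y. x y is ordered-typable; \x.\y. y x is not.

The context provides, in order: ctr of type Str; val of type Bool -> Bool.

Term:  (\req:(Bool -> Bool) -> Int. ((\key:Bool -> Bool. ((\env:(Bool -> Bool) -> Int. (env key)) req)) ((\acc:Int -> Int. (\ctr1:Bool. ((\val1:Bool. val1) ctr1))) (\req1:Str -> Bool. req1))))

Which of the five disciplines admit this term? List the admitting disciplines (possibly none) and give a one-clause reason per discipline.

accepted by: none
usage: ctr=0, val=0, req (λ-bound)=1, key (λ-bound)=1, env (λ-bound)=1, acc (λ-bound)=0, ctr1 (λ-bound)=1, val1 (λ-bound)=1, req1 (λ-bound)=1
left-to-right use order: env, key, req, val1, ctr1, req1
typing: ill-typed: a function awaiting Int -> Int gets (Str -> Bool) -> Str -> Bool
ordered ✗ (the type mismatch rejects it)
linear ✗ (not simply typable)
affine ✗ (fails simple typing)
relevant ✗ (a type mismatch blocks all five)
unrestricted ✗ (the type mismatch rejects it)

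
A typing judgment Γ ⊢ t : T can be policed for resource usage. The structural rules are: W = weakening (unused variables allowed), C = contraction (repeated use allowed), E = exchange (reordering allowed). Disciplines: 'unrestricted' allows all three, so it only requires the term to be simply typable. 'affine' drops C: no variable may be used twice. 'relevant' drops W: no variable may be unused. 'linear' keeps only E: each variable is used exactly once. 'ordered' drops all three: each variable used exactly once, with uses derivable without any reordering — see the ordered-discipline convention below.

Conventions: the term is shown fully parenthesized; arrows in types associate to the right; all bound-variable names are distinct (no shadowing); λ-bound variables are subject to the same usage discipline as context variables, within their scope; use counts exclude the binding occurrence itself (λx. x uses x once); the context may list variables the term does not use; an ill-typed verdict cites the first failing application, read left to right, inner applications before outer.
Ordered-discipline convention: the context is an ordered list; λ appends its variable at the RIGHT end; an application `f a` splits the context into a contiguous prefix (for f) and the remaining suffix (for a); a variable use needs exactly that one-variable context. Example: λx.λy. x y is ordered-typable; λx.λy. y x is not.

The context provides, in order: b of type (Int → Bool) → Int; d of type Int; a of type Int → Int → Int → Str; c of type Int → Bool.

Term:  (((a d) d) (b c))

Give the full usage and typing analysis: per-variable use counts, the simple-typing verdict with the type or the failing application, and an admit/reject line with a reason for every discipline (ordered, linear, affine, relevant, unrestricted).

counts: b=1; d=2; a=1; c=1
left-to-right use order: a, d, d, b, c
typing: well-typed at Str
ordered: ✗ — needs contraction — d ×2
linear: ✗ — needs contraction — d ×2
affine: ✗ — needs contraction — d ×2
relevant: ✓ — none of b, d, a, c goes unused
unrestricted: ✓ — type-checks (Str) and nothing is barred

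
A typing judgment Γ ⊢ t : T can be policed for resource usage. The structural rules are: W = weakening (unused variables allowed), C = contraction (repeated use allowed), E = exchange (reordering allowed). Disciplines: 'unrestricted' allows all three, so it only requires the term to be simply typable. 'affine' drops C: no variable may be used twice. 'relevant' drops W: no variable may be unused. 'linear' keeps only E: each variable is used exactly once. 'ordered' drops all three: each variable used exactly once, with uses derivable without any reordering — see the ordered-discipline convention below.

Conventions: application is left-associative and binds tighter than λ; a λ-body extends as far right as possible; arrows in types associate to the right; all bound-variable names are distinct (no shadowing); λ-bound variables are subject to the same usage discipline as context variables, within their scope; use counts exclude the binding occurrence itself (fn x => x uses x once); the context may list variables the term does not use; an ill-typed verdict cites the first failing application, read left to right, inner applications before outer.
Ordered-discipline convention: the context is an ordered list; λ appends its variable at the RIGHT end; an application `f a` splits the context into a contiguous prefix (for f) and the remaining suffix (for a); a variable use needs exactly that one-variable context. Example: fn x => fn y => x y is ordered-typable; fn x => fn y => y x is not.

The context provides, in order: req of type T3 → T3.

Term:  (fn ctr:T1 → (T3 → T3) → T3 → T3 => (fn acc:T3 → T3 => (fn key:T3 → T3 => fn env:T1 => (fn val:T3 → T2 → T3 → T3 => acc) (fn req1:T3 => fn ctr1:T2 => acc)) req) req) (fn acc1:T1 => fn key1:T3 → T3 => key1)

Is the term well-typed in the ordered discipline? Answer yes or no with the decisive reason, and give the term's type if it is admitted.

no — repeated use of req ×2, acc ×2; ctr, key, env, val, req1, ctr1, acc1 never used (weakening)
use counts: req: 2×, ctr (bound): 0×, acc (bound): 2×, key (bound): 0×, env (bound): 0×, val (bound): 0×, req1 (bound): 0×, ctr1 (bound): 0×, acc1 (bound): 0×, key1 (bound): 1×
order of uses: acc, acc, req, req, key1
typing: ✓ — T1 → T3 → T3
per-discipline verdicts: ordered ✗, linear ✗, affine ✗, relevant ✗, unrestricted ✓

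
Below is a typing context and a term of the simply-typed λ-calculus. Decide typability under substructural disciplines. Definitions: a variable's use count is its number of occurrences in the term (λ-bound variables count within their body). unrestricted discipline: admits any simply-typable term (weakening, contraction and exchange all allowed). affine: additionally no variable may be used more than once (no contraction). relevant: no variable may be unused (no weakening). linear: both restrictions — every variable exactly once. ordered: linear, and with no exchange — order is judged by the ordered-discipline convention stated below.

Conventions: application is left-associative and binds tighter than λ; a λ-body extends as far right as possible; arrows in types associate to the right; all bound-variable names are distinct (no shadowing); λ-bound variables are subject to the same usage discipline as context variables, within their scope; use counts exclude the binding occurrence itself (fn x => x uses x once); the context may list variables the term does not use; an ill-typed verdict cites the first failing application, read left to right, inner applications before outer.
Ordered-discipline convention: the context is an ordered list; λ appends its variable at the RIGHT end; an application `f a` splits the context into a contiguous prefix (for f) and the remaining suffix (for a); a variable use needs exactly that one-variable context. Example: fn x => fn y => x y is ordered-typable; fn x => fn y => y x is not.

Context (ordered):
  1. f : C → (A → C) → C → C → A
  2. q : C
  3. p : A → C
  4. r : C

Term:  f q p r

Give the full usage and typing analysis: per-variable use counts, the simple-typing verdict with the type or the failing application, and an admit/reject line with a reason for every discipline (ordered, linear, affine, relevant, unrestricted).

counts: f: 1; q: 1; p: 1; r: 1
left-to-right use order: f, q, p, r
typing: well-typed at C → A
ordered ✓ (single-use (f, q, p, r), ordered derivation ok)
linear ✓ (exactly-once usage across f, q, p, r)
affine ✓ (no duplicate uses among f, q, p, r)
relevant ✓ (none of f, q, p, r goes unused)
unrestricted ✓ (simply typable at C → A; W, C, E all held)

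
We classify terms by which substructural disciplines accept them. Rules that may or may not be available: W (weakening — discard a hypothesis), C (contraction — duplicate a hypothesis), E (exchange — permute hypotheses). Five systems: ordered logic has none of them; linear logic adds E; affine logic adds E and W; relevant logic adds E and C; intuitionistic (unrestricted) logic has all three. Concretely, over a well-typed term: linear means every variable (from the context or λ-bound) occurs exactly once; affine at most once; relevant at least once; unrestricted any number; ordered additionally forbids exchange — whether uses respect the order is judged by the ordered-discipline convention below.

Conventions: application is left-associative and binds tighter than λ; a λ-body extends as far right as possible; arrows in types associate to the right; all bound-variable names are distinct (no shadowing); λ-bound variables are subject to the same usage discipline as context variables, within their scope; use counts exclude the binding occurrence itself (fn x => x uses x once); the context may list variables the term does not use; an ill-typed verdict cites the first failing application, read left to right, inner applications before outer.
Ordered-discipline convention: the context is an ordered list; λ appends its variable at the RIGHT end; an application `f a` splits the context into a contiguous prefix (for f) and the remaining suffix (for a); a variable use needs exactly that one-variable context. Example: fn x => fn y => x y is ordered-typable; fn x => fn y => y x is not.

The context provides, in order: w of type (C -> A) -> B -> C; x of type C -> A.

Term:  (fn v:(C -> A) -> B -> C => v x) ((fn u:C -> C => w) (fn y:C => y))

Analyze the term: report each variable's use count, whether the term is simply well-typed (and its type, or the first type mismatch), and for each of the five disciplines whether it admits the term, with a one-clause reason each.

usage: w ×1; x ×1; v (λ-bound) ×1; u (λ-bound) ×0; y (λ-bound) ×1
uses in reading order: v, x, w, y
typing: the term checks, with type B -> C
ordered: ✗ — unused: u — weakening required
linear: ✗ — unused: u — weakening required
affine: ✓ — no duplicate uses among w, x, v, u, y
relevant: ✗ — unused: u — weakening required
unrestricted: ✓ — simply typable at B -> C; W, C, E all held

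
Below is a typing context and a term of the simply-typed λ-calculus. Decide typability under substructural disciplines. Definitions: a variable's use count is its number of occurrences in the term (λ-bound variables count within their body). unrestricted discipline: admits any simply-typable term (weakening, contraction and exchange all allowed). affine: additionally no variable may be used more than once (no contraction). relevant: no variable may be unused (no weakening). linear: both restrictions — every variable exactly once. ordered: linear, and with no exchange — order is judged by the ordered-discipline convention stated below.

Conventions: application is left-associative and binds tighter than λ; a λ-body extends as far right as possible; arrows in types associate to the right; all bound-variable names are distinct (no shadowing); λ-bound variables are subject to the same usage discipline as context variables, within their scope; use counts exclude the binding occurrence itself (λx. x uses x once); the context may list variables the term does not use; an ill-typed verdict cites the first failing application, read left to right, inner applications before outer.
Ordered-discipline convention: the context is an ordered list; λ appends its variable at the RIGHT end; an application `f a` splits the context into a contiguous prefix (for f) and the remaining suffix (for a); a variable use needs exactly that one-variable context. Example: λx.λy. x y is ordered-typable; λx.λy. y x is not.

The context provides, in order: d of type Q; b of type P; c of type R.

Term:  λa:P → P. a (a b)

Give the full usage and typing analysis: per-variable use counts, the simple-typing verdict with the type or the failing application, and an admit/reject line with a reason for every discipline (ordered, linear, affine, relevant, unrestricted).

counts: d: 0×, b: 1×, c: 0×, a (bound): 2×
order of uses: a, a, b
typing: well-typed — term : (P → P) → P
ordered ✗ (uses contraction: a ×2; unused: d, c — weakening required)
linear ✗ (uses contraction: a ×2; unused: d, c — weakening required)
affine ✗ (uses contraction: a ×2)
relevant ✗ (unused: d, c — weakening required)
unrestricted ✓ (type-checks ((P → P) → P) and nothing is barred)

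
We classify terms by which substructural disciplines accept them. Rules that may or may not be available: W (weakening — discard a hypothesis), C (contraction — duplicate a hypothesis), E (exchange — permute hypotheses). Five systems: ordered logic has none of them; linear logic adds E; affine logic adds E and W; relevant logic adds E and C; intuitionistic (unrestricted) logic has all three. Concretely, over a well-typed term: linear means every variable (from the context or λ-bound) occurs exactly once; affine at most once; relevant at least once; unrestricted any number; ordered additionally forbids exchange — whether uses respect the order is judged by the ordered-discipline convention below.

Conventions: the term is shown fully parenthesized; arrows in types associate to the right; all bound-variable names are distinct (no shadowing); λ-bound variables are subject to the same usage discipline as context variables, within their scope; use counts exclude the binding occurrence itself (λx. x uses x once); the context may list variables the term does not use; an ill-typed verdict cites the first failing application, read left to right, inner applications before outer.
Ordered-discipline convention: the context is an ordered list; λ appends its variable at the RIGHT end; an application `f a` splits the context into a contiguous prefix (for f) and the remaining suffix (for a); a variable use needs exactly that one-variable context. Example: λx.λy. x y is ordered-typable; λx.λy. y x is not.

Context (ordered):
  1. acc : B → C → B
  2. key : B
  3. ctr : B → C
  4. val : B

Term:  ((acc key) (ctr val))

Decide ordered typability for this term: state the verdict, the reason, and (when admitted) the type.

yes — single-use (acc, key, ctr, val), ordered derivation ok; term : B
use counts: acc ×1, key ×1, ctr ×1, val ×1
order of uses: acc, key, ctr, val
typing: ✓ — B
per-discipline verdicts: ordered ✓, linear ✓, affine ✓, relevant ✓, unrestricted ✓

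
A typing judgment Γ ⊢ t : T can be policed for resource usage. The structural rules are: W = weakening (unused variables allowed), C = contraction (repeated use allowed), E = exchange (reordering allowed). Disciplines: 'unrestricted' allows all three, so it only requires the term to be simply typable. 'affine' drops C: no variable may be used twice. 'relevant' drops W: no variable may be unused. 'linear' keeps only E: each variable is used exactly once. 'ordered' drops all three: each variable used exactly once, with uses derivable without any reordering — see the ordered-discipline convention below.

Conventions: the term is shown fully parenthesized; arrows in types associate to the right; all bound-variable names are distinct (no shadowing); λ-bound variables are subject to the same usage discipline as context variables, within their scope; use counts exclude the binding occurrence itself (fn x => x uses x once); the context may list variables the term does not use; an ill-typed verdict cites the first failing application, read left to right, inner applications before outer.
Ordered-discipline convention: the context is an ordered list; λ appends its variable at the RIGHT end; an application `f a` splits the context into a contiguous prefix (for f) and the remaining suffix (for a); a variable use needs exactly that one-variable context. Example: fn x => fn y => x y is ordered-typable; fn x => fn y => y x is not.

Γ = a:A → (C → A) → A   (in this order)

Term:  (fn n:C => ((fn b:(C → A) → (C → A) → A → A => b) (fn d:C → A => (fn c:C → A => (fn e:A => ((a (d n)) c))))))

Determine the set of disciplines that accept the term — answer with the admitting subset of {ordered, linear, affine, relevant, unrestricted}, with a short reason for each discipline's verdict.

admitted in: affine, unrestricted
use counts: a: 1×; n (λ-bound): 1×; b (λ-bound): 1×; d (λ-bound): 1×; c (λ-bound): 1×; e (λ-bound): 0×
use order (left to right): b, a, d, n, c
typing: the term checks, with type C → (C → A) → (C → A) → A → A
ordered: ✗, e never used (weakening)
linear: ✗, e never used (weakening)
affine: ✓, no duplicate uses among a, n, b, d, c, e
relevant: ✗, e never used (weakening)
unrestricted: ✓, well-typed at C → (C → A) → (C → A) → A → A; no restrictions here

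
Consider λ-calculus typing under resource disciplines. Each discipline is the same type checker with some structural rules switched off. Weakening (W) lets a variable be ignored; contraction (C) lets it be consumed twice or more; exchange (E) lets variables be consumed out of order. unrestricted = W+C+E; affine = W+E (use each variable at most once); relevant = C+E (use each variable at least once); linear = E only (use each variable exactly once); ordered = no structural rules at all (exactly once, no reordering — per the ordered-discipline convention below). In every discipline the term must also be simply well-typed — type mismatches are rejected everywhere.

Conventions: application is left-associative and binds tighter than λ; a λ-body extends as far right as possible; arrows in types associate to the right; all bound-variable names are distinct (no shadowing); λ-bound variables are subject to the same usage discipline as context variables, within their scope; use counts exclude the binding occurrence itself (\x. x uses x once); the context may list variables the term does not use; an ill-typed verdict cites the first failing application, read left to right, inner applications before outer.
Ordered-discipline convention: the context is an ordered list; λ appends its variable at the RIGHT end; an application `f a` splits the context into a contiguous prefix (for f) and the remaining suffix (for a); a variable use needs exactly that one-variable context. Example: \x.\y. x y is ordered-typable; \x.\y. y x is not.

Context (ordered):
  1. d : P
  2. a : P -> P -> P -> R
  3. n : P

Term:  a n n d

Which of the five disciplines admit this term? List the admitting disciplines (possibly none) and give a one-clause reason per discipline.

admitted in: relevant, unrestricted
variable uses: d ×1; a ×1; n ×2
uses in reading order: a, n, n, d
typing: well-typed at R
ordered ✗ (repeated use of n ×2)
linear ✗ (repeated use of n ×2)
affine ✗ (repeated use of n ×2)
relevant ✓ (d, a, n: all used, weakening unneeded)
unrestricted ✓ (well-typed at R; no restrictions here)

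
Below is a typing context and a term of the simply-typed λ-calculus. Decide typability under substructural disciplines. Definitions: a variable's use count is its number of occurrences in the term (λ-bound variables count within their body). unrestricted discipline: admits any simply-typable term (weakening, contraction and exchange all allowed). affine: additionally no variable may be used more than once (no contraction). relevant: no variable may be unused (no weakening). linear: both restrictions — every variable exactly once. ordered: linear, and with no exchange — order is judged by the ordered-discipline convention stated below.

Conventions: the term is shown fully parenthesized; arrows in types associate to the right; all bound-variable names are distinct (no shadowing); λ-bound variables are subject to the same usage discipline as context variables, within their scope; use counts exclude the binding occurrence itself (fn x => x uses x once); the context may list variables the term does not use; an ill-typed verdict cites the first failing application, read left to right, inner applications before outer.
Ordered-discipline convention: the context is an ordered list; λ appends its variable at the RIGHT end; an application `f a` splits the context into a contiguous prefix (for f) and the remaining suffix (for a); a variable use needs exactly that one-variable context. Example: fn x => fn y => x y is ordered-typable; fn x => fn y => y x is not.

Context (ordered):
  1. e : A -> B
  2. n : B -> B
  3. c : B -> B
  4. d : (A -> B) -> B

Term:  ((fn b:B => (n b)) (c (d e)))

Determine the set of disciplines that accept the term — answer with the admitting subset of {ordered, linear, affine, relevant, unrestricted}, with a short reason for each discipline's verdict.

admitted in: linear, affine, relevant, unrestricted
usage: e ×1; n ×1; c ×1; d ×1; b (bound) ×1
order of uses: n, b, c, d, e
typing: well-typed at B
ordered: ✗ — needs exchange: uses follow n, b, c, d, e
linear: ✓ — single use per variable (e, n, c, d, b)
affine: ✓ — none of e, n, c, d, b used more than once
relevant: ✓ — every one of e, n, c, d, b appears
unrestricted: ✓ — typability at B is all that's needed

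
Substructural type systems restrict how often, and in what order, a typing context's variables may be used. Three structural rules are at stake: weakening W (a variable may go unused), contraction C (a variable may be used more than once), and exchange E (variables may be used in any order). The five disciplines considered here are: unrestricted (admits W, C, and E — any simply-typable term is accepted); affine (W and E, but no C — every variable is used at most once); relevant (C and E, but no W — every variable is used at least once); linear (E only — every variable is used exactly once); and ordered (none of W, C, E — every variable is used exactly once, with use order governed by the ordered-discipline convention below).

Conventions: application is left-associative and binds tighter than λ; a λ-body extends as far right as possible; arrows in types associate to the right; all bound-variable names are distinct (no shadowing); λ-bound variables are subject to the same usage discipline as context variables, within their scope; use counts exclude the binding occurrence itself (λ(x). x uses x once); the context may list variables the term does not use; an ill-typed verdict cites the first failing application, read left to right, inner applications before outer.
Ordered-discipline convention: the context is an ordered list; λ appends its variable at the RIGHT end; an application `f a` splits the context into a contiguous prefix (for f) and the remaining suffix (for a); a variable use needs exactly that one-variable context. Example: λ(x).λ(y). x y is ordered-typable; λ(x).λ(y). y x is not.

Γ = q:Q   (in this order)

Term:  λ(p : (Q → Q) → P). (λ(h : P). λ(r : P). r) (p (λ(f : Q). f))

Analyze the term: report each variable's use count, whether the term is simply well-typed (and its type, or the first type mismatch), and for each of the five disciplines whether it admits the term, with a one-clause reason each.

counts: q: 0×, p [bound]: 1×, h [bound]: 0×, r [bound]: 1×, f [bound]: 1×
uses in reading order: r, p, f
typing: well-typed — term : ((Q → Q) → P) → P → P
ordered ✗ (q, h left unused)
linear ✗ (q, h left unused)
affine ✓ (none of q, p, h, r, f used more than once)
relevant ✗ (q, h left unused)
unrestricted ✓ (well-typed at ((Q → Q) → P) → P → P; no restrictions here)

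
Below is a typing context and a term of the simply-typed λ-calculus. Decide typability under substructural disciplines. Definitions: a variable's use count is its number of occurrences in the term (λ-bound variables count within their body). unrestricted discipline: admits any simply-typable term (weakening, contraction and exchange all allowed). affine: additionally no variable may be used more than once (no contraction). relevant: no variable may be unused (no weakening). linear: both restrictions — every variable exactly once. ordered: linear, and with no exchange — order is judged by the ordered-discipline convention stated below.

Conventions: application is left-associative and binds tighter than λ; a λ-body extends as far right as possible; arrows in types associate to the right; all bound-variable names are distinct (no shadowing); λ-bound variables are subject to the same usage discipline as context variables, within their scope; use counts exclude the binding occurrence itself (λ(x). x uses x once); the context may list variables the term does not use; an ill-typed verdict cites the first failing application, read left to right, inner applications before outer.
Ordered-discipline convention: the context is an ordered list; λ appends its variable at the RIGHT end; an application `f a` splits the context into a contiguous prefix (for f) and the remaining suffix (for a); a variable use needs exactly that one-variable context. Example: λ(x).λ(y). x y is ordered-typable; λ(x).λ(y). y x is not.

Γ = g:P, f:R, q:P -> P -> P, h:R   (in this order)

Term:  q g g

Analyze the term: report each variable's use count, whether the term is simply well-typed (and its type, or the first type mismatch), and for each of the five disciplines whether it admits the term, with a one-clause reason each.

variable uses: g: 2, f: 0, q: 1, h: 0
uses in reading order: q, g, g
typing: ✓ — P
ordered: ✗ — needs contraction — g ×2; f, h never used (weakening)
linear: ✗ — needs contraction — g ×2; f, h never used (weakening)
affine: ✗ — needs contraction — g ×2
relevant: ✗ — f, h never used (weakening)
unrestricted: ✓ — well-typed at P; no restrictions here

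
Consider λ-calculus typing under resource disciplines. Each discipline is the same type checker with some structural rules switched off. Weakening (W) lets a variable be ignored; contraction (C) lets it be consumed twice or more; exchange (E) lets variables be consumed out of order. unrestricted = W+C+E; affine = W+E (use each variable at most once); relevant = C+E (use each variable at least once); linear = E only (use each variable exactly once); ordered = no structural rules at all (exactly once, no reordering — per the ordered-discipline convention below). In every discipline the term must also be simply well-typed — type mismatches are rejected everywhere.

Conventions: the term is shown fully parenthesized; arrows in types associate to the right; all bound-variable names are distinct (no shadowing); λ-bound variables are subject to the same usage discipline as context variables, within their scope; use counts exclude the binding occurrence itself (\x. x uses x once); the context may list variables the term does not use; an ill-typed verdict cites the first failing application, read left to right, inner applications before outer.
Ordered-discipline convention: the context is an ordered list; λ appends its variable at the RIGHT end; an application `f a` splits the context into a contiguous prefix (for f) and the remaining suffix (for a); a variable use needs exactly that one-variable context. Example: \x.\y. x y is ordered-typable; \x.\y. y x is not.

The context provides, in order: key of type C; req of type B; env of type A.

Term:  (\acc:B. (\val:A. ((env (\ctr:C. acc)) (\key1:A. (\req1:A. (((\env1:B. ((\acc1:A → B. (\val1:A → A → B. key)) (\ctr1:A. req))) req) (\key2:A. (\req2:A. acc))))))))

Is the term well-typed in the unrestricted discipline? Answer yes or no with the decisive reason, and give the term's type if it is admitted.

no — a type mismatch blocks all five
usage: key=1; req=2; env=1; acc [bound]=2; val [bound]=0; ctr [bound]=0; key1 [bound]=0; req1 [bound]=0; env1 [bound]=0; acc1 [bound]=0; val1 [bound]=0; ctr1 [bound]=0; key2 [bound]=0; req2 [bound]=0
use order (left to right): env, acc, key, req, req, acc
typing: ill-typed: non-arrow in function slot: A
per-discipline verdicts: ordered ✗ | linear ✗ | affine ✗ | relevant ✗ | unrestricted ✗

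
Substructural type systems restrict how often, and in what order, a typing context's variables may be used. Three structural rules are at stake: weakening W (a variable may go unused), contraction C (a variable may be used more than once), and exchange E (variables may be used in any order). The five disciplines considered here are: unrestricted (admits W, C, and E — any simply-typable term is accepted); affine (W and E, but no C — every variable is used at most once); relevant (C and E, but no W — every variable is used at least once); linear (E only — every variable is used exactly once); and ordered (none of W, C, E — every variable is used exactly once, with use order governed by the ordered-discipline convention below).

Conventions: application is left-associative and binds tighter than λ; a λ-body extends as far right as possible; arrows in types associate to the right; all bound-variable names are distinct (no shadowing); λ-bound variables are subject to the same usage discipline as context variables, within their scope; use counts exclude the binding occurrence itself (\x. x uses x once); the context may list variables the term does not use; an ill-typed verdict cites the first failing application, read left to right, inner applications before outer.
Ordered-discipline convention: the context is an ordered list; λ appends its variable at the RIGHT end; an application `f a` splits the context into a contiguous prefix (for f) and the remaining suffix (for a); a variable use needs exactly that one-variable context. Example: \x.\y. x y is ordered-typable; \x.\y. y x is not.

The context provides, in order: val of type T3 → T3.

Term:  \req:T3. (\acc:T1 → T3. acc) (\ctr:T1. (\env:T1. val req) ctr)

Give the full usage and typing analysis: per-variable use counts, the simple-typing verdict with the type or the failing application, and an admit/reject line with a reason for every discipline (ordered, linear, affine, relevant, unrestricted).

use counts: val: 1; req (bound): 1; acc (bound): 1; ctr (bound): 1; env (bound): 0
left-to-right use order: acc, val, req, ctr
typing: the term checks, with type T3 → T1 → T3
ordered ✗ (unused: env — weakening required)
linear ✗ (unused: env — weakening required)
affine ✓ (val, req, acc, ctr, env: no repeats, contraction unneeded)
relevant ✗ (unused: env — weakening required)
unrestricted ✓ (well-typed at T3 → T1 → T3; no restrictions here)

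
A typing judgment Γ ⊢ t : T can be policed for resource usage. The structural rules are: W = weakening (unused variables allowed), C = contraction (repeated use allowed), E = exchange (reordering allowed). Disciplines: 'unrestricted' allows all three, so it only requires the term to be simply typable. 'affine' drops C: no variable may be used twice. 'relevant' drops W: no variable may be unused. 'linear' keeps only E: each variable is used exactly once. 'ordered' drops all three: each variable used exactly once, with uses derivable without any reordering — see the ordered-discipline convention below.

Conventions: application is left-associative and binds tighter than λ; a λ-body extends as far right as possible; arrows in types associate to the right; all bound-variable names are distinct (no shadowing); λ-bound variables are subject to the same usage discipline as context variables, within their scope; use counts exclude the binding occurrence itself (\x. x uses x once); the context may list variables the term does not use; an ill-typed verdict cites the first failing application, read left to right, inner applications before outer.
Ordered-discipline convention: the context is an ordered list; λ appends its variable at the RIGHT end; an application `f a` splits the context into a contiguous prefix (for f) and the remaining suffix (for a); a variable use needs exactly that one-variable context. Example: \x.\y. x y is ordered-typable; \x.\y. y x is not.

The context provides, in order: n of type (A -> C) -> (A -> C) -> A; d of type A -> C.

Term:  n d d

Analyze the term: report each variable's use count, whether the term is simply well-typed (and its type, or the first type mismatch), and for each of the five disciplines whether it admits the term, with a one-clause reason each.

variable uses: n=1; d=2
uses in reading order: n, d, d
typing: well-typed at A
ordered ✗ (uses contraction: d ×2)
linear ✗ (uses contraction: d ×2)
affine ✗ (uses contraction: d ×2)
relevant ✓ (every one of n, d appears)
unrestricted ✓ (typability at A is all that's needed)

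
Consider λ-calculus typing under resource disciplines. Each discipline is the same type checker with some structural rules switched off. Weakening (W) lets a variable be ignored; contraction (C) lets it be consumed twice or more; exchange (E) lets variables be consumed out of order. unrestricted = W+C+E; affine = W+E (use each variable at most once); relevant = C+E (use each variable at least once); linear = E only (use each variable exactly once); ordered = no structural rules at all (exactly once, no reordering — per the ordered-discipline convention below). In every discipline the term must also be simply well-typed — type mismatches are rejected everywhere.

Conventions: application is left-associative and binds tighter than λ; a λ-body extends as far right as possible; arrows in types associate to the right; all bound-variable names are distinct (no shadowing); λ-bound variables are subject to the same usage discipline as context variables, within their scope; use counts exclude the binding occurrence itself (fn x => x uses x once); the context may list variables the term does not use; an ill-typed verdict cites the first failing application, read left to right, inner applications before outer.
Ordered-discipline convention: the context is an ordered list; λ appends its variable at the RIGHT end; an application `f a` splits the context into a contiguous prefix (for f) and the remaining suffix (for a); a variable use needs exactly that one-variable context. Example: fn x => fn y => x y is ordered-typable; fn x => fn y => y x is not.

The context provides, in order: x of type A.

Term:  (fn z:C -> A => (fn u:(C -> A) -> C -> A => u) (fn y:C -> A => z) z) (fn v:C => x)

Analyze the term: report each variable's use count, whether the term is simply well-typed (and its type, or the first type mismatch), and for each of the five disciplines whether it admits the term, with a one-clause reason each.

usage: x: 1, z [bound]: 2, u [bound]: 1, y [bound]: 0, v [bound]: 0
order of uses: u, z, z, x
typing: well-typed — term : C -> A
ordered: ✗, needs contraction — z ×2; unused: y, v — weakening required
linear: ✗, needs contraction — z ×2; unused: y, v — weakening required
affine: ✗, needs contraction — z ×2
relevant: ✗, unused: y, v — weakening required
unrestricted: ✓, well-typed at C -> A; no restrictions here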